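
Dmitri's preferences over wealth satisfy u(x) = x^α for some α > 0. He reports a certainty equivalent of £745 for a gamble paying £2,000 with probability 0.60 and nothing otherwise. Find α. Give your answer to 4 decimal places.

α ≈ 0.5173

The lottery's expected utility is 0.60·u(2000) + 0.40·u(0) = 0.60·2000^α (since u(0) = 0 for α > 0).
Setting u(745) equal to that: 745^α = 0.60·2000^α ⇒ (745/2000)^α = 0.60.
Take logs: α = ln 0.60 / ln(745/2000) ≈ 0.517282.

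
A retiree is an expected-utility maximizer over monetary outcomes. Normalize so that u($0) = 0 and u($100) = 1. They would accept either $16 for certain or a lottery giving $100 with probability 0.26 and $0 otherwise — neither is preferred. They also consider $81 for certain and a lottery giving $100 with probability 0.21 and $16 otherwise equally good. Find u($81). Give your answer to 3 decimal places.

0.415

From the first indifference, u($16) = 0.26·u($100) + 0.74·u($0) = 0.26·1 + 0.74·0 = 0.26.
Chaining: u($81) = 0.21·1.00 + 0.79·0.26 = 0.4154.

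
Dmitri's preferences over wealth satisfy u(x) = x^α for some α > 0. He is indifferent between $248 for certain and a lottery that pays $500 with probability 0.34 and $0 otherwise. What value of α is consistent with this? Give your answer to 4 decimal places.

α ≈ 1.5386

EU(lottery) = 0.34·500^α + 0.66·0 = 0.34·500^α.
Equating: 248^α = 0.34·500^α, i.e. 0.4960^α = 0.34.
Taking logs: α·ln(248/500) = ln(0.34), so α = -1.0788097 / -0.7011794 ≈ 1.5386.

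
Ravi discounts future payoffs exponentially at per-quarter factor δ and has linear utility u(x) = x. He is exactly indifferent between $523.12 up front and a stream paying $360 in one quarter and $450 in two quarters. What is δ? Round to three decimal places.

δ ≈ 0.750

Equating present values: 523.12 = 360δ + 450δ².
Rearranged: 450δ² + 360δ − 523.12 = 0.
δ = (−360 + √(360² + 4·450·523.12)) / (2·450) = (−360 + √1071216.00) / 900 ≈ 0.750.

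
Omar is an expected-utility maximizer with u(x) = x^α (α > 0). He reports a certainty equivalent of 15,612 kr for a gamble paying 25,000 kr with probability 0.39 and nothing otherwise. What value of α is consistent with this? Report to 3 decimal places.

α ≈ 2.000

Since u(0) = 0, the lottery's EU is 0.39·25000^α.
Setting u(15612) equal to that: 15612^α = 0.39·25000^α ⇒ (15612/25000)^α = 0.39.
Taking logs: α·ln(15612/25000) = ln(0.39), so α = -0.941609 / -0.470836 ≈ 2.000.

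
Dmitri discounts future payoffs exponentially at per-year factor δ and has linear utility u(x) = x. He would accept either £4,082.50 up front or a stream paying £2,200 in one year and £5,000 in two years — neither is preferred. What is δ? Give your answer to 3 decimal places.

δ ≈ 0.710

Present value of the stream is 2200·δ + 5000·δ². Indifference gives 2200δ + 5000δ² = 4082.50.
So 5000δ² + 2200δ − 4082.50 = 0.
By the quadratic formula (taking the positive root), δ = (−2200 + √86490000.00) / 10000 ≈ 0.710.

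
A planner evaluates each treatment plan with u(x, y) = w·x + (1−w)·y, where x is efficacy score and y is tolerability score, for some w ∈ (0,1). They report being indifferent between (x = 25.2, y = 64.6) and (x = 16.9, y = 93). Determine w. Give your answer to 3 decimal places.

w = 0.774

u(25.2,64.6) = u(16.9,93) means w·25.2 + (1−w)·64.6 = w·16.9 + (1−w)·93.
w·(25.2−16.9) = (1−w)·(93−64.6), i.e. w·8.3 = (1−w)·28.4.
The marginal rate of substitution is 28.4/8.3, so w = 28.4/(8.3+28.4) = 0.774.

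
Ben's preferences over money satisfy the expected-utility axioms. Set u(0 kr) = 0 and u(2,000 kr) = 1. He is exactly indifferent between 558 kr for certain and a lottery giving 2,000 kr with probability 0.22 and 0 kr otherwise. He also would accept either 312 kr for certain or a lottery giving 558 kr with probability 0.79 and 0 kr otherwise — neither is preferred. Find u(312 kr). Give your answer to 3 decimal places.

From the first indifference, u(558 kr) = 0.22·u(2,000 kr) + 0.78·u(0 kr) = 0.22·1 + 0.78·0 = 0.22.
Then u(312 kr) = 0.79·u(558 kr) + 0.21·u(0 kr) = 0.79·0.22 + 0.21·0.00 = 0.1738.

0.174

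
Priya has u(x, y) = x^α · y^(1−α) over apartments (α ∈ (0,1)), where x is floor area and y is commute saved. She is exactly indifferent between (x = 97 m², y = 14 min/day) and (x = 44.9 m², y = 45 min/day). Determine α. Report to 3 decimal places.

Set the two utilities equal: 97^α·14^(1−α) = 44.9^α·45^(1−α).
Taking logs: α·ln 97 + (1−α)·ln 14 = α·ln 44.9 + (1−α)·ln 45, i.e. α·0.770273 = (1−α)·1.167605.
Thus α·(1.937878) = 1.167605, so α = 1.167605/1.937878 ≈ 0.603.

α ≈ 0.603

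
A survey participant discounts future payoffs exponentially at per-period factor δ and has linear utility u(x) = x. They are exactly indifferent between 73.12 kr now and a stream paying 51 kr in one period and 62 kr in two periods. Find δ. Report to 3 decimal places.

Equating present values: 73.12 = 51δ + 62δ².
So 62δ² + 51δ − 73.12 = 0.
By the quadratic formula (taking the positive root), δ = (−51 + √20734.76) / 124 ≈ 0.750.

δ ≈ 0.750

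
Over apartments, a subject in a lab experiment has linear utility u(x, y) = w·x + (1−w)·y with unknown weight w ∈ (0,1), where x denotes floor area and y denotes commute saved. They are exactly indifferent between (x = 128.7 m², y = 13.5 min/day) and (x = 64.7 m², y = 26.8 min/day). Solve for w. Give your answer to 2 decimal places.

u(128.7,13.5) = u(64.7,26.8) means w·128.7 + (1−w)·13.5 = w·64.7 + (1−w)·26.8.
Collecting terms: w·64 = (1−w)·13.3.
The marginal rate of substitution is 13.3/64, so w = 13.3/(64+13.3) = 0.17.

w = 0.17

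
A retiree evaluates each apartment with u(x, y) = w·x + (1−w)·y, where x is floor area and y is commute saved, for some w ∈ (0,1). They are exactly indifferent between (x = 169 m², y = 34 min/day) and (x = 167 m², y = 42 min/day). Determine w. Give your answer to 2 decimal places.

Indifference: w·169 + (1−w)·34 = w·167 + (1−w)·42.
Rearranging, 2·w − 8·(1−w) = 0.
So w/(1−w) = 8/2 = 4.0000, giving w = 8/(2+8) = 0.80.

w = 0.80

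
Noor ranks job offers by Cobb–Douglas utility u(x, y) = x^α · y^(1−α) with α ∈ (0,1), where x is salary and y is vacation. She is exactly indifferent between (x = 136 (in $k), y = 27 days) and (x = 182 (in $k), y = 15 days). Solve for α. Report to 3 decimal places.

α ≈ 0.669

Indifference: 136^α · 27^(1−α) = 182^α · 15^(1−α).
Rearrange to (136/182)^α = (15/27)^(1−α) and take logs: α·-0.291352 = (1−α)·-0.587787.
With A = -0.291352 and B = -0.587787: α·A = (1−α)·B, so α = B/(A+B) = -0.587787/-0.879139 ≈ 0.669.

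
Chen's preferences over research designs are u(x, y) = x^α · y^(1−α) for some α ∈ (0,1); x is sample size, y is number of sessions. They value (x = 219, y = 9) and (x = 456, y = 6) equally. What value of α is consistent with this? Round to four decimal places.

α ≈ 0.3560

Set the two utilities equal: 219^α·9^(1−α) = 456^α·6^(1−α).
Taking logs: α·ln 219 + (1−α)·ln 9 = α·ln 456 + (1−α)·ln 6, i.e. α·-0.7334211 = (1−α)·-0.4054651.
Thus α·(-1.1388862) = -0.4054651, so α = -0.4054651/-1.1388862 ≈ 0.3560.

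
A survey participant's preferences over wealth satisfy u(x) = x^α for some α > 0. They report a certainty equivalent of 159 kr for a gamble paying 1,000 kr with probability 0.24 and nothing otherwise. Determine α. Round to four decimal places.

Since u(0) = 0, the lottery's EU is 0.24·1000^α.
Setting u(159) equal to that: 159^α = 0.24·1000^α ⇒ (159/1000)^α = 0.24.
Taking logs: α·ln(159/1000) = ln(0.24), so α = -1.4271164 / -1.8388511 ≈ 0.7761.

α ≈ 0.7761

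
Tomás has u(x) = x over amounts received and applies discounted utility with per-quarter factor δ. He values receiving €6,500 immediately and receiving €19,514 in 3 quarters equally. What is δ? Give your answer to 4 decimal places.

δ ≈ 0.6932

The payoff in 3 quarters is discounted by δ^3, so u(6500) = δ^3·u(19514) and δ^3 = u(6500)/u(19514).
With u(x) = x: δ^3 = 6500/19514 = 0.33309.
Hence δ = (0.33309)^(1/3) = 0.693195.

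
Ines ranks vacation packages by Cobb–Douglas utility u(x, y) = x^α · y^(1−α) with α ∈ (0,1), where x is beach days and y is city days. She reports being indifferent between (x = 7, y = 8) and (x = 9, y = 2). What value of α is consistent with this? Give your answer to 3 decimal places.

α ≈ 0.847

Indifference: 7^α · 8^(1−α) = 9^α · 2^(1−α).
(7/9)^α = (2/8)^(1−α); take logs: α·ln(7/9) = (1−α)·ln(2/8), i.e. α·-0.251314 = (1−α)·-1.386294.
Thus α·(-1.637608) = -1.386294, so α = -1.386294/-1.637608 ≈ 0.847.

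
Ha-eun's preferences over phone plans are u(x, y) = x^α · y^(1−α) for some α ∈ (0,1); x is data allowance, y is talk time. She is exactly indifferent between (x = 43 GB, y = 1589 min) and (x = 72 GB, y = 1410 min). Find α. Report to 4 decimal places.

α ≈ 0.1882

Indifference: 43^α · 1589^(1−α) = 72^α · 1410^(1−α).
(43/72)^α = (1410/1589)^(1−α); take logs: α·ln(43/72) = (1−α)·ln(1410/1589), i.e. α·-0.5154660 = (1−α)·-0.1195152.
With A = -0.5154660 and B = -0.1195152: α·A = (1−α)·B, so α = B/(A+B) = -0.1195152/-0.6349812 ≈ 0.1882.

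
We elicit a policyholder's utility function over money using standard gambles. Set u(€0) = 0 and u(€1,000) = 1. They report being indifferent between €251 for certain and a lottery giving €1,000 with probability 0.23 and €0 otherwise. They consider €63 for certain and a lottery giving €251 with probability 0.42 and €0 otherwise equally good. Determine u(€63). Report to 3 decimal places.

First, u(€251) = 0.23·u(€1,000) + 0.77·u(€0) = 0.23.
Then u(€63) = 0.42·u(€251) + 0.58·u(€0) = 0.42·0.23 + 0.58·0.00 = 0.0966.

0.097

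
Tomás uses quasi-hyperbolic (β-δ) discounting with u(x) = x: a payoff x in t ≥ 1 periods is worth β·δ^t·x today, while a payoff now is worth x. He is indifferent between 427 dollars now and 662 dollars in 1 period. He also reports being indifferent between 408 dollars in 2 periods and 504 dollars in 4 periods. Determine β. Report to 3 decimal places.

The second indifference involves only future payoffs, so β cancels: β·δ^2·408 = β·δ^4·504, giving δ^2 = 408/504 = 0.80952, so δ = 0.89974.
Substituting δ into 427 = β·δ·662: β = 427/(595.625) ≈ 0.717.

β ≈ 0.717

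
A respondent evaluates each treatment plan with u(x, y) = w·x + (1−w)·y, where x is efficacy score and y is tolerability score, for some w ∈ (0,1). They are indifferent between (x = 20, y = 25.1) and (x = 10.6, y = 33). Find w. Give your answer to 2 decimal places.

w = 0.46

Equating utilities: w·20 + (1−w)·25.1 = w·10.6 + (1−w)·33.
Rearranging, 9.4·w − 7.9·(1−w) = 0.
Hence w = 7.9/(9.4+7.9) = 7.9/17.3 = 0.46.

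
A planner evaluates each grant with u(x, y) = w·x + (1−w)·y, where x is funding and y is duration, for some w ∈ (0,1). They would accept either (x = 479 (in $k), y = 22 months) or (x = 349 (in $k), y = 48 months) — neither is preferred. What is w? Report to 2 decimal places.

Indifference: w·479 + (1−w)·22 = w·349 + (1−w)·48.
Collecting terms: w·130 = (1−w)·26.
So w/(1−w) = 26/130 = 0.2000, giving w = 26/(130+26) = 0.17.

w = 0.17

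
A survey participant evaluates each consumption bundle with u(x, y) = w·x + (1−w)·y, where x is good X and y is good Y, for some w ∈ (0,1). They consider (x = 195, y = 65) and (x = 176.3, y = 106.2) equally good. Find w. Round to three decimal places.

w = 0.688

Equating utilities: w·195 + (1−w)·65 = w·176.3 + (1−w)·106.2.
Collecting terms: w·18.7 = (1−w)·41.2.
The marginal rate of substitution is 41.2/18.7, so w = 41.2/(18.7+41.2) = 0.688.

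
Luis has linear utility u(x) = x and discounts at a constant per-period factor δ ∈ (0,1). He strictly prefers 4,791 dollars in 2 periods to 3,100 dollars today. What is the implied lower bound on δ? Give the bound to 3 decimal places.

Comparing present values: 3100 < δ^2·4791.
Hence δ^2 > 3100/4791 = 0.64705, and x ↦ x^(1/2) is increasing on (0,∞).
δ > 0.64705^(1/2) = 0.804.

δ > 0.804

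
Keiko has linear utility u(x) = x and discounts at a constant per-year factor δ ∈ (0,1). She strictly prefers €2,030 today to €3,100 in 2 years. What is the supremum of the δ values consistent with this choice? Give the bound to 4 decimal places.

Comparing present values: 2030 > δ^2·3100.
Dividing by 3100: δ^2 < 0.65484. Both sides are positive, so the square root keeps the direction.
δ < (2030/3100)^(1/2) ≈ 0.8092.

δ < 0.8092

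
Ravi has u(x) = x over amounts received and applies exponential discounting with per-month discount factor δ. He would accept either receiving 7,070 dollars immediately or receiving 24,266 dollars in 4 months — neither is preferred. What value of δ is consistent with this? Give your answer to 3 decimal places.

δ ≈ 0.735

Equating discounted utilities: u(7070) = δ^4·u(24266) ⇒ δ^4 = u(7070)/u(24266).
With u(x) = x: δ^4 = 7070/24266 = 0.29135.
So δ = 0.29135^(1/4) ≈ 0.735.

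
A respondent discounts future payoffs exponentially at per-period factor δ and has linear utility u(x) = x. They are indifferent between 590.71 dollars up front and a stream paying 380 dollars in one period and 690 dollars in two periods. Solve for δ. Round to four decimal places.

Present value of the stream is 380·δ + 690·δ². Indifference gives 380δ + 690δ² = 590.71.
Rearranged: 690δ² + 380δ − 590.71 = 0.
By the quadratic formula (taking the positive root), δ = (−380 + √1774759.60) / 1380 ≈ 0.6900.

δ ≈ 0.6900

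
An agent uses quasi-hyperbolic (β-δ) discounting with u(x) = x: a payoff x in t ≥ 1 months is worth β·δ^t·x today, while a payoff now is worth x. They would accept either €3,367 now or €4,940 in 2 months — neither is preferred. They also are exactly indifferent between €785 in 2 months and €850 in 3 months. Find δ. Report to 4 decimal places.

From the later pair, β·δ^2·785 = β·δ^3·850; dividing through, δ = 785/850 = 0.92353.

δ ≈ 0.9235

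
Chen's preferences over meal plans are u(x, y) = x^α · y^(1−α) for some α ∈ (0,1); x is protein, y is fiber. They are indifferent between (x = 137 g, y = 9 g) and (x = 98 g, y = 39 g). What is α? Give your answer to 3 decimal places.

α ≈ 0.814

The Cobb–Douglas utilities coincide, so 137^α·9^(1−α) = 98^α·39^(1−α).
Rearrange to (137/98)^α = (39/9)^(1−α) and take logs: α·0.335013 = (1−α)·1.466337.
So α/(1−α) = (1.466337)/(0.335013) = 4.376956, and α = 4.376956/5.376956 ≈ 0.814.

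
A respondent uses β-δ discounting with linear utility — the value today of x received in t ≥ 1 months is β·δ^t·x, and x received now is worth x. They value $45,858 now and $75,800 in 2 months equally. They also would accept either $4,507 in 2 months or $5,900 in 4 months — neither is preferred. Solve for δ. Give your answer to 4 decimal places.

Both payoffs in the second observation are in the future, so β drops out: δ^2·4507 = δ^4·5900 ⇒ δ^2 = 4507/5900 = 0.76390, so δ = 0.87401.

δ ≈ 0.8740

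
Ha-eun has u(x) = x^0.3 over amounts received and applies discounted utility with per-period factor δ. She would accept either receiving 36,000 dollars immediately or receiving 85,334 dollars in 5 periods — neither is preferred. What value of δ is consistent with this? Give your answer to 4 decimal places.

δ ≈ 0.9495

Equating discounted utilities: u(36000) = δ^5·u(85334) ⇒ δ^5 = u(36000)/u(85334).
With u(x) = x^0.3: δ^5 = 36000^0.3/85334^0.3 = (36000/85334)^0.3 = 0.77189.
So δ = 0.77189^(1/5) ≈ 0.9495.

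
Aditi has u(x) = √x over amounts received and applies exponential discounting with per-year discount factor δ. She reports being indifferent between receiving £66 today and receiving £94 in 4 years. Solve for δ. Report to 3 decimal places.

Indifference means u(66) = δ^4 · u(94), so δ^4 = u(66)/u(94).
Since u(x) = √x, δ^4 = √(66/94) = 0.83793.
Hence δ = (0.83793)^(1/4) = 0.95676.

δ ≈ 0.957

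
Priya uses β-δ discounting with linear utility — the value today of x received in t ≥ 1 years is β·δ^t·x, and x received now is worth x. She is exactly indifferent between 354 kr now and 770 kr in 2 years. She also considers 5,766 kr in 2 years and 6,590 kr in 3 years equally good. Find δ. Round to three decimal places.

Both payoffs in the second observation are in the future, so β drops out: δ^2·5766 = δ^3·6590 ⇒ δ = 5766/6590 = 0.87496.

δ ≈ 0.875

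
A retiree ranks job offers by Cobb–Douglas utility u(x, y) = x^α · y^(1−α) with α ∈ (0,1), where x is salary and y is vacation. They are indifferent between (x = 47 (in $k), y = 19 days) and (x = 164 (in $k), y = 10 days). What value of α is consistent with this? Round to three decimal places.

α ≈ 0.339

The Cobb–Douglas utilities coincide, so 47^α·19^(1−α) = 164^α·10^(1−α).
Rearrange to (47/164)^α = (10/19)^(1−α) and take logs: α·-1.249719 = (1−α)·-0.641854.
So α/(1−α) = (-0.641854)/(-1.249719) = 0.513599, and α = 0.513599/1.513599 ≈ 0.339.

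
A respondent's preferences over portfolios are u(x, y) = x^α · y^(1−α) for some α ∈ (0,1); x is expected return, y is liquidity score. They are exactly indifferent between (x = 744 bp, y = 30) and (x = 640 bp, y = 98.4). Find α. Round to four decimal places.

α ≈ 0.8875

Set the two utilities equal: 744^α·30^(1−α) = 640^α·98.4^(1−α).
Taking logs: α·ln 744 + (1−α)·ln 30 = α·ln 640 + (1−α)·ln 98.4, i.e. α·0.1505729 = (1−α)·1.1878434.
Thus α·(1.3384163) = 1.1878434, so α = 1.1878434/1.3384163 ≈ 0.8875.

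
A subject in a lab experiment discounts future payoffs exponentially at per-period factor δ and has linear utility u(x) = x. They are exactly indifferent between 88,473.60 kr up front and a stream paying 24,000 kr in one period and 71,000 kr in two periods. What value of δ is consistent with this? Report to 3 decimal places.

δ ≈ 0.960

Present value of the stream is 24000·δ + 71000·δ². Indifference gives 24000δ + 71000δ² = 88473.60.
That is, 71000δ² + 24000δ − 88473.60 = 0, a quadratic in δ.
The positive root is δ = [−24000 + √(24000² + 4·71000·88473.60)] / (2·71000) = (−24000 + 160320.000)/142000 ≈ 0.960.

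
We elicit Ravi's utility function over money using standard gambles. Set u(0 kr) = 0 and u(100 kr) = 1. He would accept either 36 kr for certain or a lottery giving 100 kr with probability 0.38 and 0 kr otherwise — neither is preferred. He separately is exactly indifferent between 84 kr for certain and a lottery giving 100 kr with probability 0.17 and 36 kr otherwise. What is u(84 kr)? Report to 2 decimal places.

From the first indifference, u(36 kr) = 0.38·u(100 kr) + 0.62·u(0 kr) = 0.38·1 + 0.62·0 = 0.38.
Then u(84 kr) = 0.17·u(100 kr) + 0.83·u(36 kr) = 0.17·1.00 + 0.83·0.38 = 0.4854.

0.49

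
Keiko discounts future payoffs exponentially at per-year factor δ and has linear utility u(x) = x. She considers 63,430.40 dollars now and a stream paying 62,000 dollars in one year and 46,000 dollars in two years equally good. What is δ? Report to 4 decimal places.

The stream is worth 62000δ + 46000δ² today, so 62000δ + 46000δ² = 63430.40.
That is, 46000δ² + 62000δ − 63430.40 = 0, a quadratic in δ.
δ = (−62000 + √(62000² + 4·46000·63430.40)) / (2·46000) = (−62000 + √15515193600.00) / 92000 ≈ 0.6800.

δ ≈ 0.6800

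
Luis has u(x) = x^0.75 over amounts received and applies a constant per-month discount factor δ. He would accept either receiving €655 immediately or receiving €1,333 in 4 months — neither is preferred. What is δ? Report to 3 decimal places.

δ ≈ 0.875

Indifference means u(655) = δ^4 · u(1333), so δ^4 = u(655)/u(1333).
Since u(x) = x^0.75, δ^4 = (655/1333)^0.75 = 0.49137^0.75 = 0.58689.
Taking the 4th root: δ = 0.58689^(1/4) ≈ 0.875.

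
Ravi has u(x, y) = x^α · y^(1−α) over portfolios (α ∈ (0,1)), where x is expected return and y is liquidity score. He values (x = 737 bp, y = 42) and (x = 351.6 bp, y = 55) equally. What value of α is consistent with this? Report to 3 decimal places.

Set the two utilities equal: 737^α·42^(1−α) = 351.6^α·55^(1−α).
Rearrange to (737/351.6)^α = (55/42)^(1−α) and take logs: α·0.740094 = (1−α)·0.269664.
With A = 0.740094 and B = 0.269664: α·A = (1−α)·B, so α = B/(A+B) = 0.269664/1.009758 ≈ 0.267.

α ≈ 0.267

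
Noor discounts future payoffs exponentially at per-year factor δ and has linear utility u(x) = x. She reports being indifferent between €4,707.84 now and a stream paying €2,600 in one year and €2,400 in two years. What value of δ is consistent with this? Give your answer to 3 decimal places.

The stream is worth 2600δ + 2400δ² today, so 2600δ + 2400δ² = 4707.84.
So 2400δ² + 2600δ − 4707.84 = 0.
By the quadratic formula (taking the positive root), δ = (−2600 + √51955264.00) / 4800 ≈ 0.960.

δ ≈ 0.960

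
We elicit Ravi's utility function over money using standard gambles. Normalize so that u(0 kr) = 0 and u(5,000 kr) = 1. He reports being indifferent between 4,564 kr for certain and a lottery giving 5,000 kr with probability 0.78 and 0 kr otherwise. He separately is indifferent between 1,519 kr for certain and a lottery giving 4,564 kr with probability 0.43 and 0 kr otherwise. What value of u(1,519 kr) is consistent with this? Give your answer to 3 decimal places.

The first gamble pins u(4,564 kr): it must equal 0.78·1 + 0.22·0 = 0.78.
Then u(1,519 kr) = 0.43·u(4,564 kr) + 0.57·u(0 kr) = 0.43·0.78 + 0.57·0.00 = 0.3354.

0.335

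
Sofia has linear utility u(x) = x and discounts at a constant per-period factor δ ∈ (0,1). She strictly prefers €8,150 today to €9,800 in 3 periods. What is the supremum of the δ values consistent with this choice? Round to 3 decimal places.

δ < 0.940

The preference means 8150 > δ^3·9800.
Hence δ^3 < 8150/9800 = 0.83163, and x ↦ x^(1/3) is increasing on (0,∞).
δ < (8150/9800)^(1/3) ≈ 0.940.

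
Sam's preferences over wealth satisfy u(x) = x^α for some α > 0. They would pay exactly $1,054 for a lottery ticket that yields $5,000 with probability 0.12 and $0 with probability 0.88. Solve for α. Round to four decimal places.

Since u(0) = 0, the lottery's EU is 0.12·5000^α.
Indifference: 1054^α = 0.12·5000^α, so (1054/5000)^α = 0.12.
Taking logs: α·ln(1054/5000) = ln(0.12), so α = -2.1202635 / -1.5568455 ≈ 1.3619.

α ≈ 1.3619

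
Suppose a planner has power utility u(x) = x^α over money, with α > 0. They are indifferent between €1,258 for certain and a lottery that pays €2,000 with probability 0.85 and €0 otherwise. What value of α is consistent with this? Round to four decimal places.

α ≈ 0.3505

EU(lottery) = 0.85·2000^α + 0.15·0 = 0.85·2000^α.
Setting u(1258) equal to that: 1258^α = 0.85·2000^α ⇒ (1258/2000)^α = 0.85.
Take logs: α = ln 0.85 / ln(1258/2000) ≈ 0.350540.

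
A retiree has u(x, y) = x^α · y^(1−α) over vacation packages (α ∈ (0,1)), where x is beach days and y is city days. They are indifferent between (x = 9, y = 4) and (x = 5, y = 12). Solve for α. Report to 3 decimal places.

α ≈ 0.651

Indifference: 9^α · 4^(1−α) = 5^α · 12^(1−α).
Taking logs: α·ln 9 + (1−α)·ln 4 = α·ln 5 + (1−α)·ln 12, i.e. α·0.587787 = (1−α)·1.098612.
With A = 0.587787 and B = 1.098612: α·A = (1−α)·B, so α = B/(A+B) = 1.098612/1.686399 ≈ 0.651.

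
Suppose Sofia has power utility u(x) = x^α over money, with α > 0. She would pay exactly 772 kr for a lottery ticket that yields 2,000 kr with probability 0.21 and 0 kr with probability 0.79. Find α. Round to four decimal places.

α ≈ 1.6395

EU(lottery) = 0.21·2000^α + 0.79·0 = 0.21·2000^α.
Equating: 772^α = 0.21·2000^α, i.e. 0.3860^α = 0.21.
Taking logs: α·ln(772/2000) = ln(0.21), so α = -1.5606477 / -0.9519179 ≈ 1.6395.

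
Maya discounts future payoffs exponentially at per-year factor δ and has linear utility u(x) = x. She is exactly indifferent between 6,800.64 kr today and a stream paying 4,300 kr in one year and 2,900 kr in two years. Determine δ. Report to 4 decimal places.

δ ≈ 0.9600

Present value of the stream is 4300·δ + 2900·δ². Indifference gives 4300δ + 2900δ² = 6800.64.
So 2900δ² + 4300δ − 6800.64 = 0.
By the quadratic formula (taking the positive root), δ = (−4300 + √97377424.00) / 5800 ≈ 0.9600.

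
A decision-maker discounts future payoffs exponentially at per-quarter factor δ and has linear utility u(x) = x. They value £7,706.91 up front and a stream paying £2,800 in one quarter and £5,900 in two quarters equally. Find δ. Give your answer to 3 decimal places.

Present value of the stream is 2800·δ + 5900·δ². Indifference gives 2800δ + 5900δ² = 7706.91.
That is, 5900δ² + 2800δ − 7706.91 = 0, a quadratic in δ.
The positive root is δ = [−2800 + √(2800² + 4·5900·7706.91)] / (2·5900) = (−2800 + 13774.000)/11800 ≈ 0.930.

δ ≈ 0.930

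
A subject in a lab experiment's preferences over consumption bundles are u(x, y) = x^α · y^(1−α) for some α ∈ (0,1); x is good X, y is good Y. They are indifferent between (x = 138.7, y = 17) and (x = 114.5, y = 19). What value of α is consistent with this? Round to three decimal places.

α ≈ 0.367

Set the two utilities equal: 138.7^α·17^(1−α) = 114.5^α·19^(1−α).
Taking logs: α·ln 138.7 + (1−α)·ln 17 = α·ln 114.5 + (1−α)·ln 19, i.e. α·0.191739 = (1−α)·0.111226.
Thus α·(0.302965) = 0.111226, so α = 0.111226/0.302965 ≈ 0.367.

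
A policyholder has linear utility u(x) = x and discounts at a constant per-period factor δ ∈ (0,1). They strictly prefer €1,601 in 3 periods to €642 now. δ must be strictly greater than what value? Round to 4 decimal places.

Under u(x) = x this choice says 642 < δ^3·1601.
Hence δ^3 > 642/1601 = 0.40100, and x ↦ x^(1/3) is increasing on (0,∞).
δ > 0.40100^(1/3) = 0.7374.

δ > 0.7374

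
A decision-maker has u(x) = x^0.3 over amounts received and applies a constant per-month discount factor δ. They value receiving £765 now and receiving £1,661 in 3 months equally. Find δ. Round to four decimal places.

δ ≈ 0.9254

Indifference means u(765) = δ^3 · u(1661), so δ^3 = u(765)/u(1661).
Since u(x) = x^0.3, δ^3 = (765/1661)^0.3 = 0.46057^0.3 = 0.79248.
Hence δ = (0.79248)^(1/3) = 0.925399.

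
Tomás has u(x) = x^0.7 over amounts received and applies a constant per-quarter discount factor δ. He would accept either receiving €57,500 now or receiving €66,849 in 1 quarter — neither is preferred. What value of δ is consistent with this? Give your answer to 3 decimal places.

δ ≈ 0.900

Indifference means u(57500) = δ · u(66849), so δ = u(57500)/u(66849).
Since u(x) = x^0.7, δ = (57500/66849)^0.7 = 0.86015^0.7 = 0.89991.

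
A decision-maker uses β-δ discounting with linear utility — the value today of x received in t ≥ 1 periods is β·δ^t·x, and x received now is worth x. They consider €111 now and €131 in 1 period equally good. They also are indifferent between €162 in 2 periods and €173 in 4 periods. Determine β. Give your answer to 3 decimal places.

From the later pair, β·δ^2·162 = β·δ^4·173; dividing through, δ^2 = 162/173 = 0.93642, so δ = 0.96769.
Substituting δ into 111 = β·δ·131: β = 111/(126.767) ≈ 0.876.

β ≈ 0.876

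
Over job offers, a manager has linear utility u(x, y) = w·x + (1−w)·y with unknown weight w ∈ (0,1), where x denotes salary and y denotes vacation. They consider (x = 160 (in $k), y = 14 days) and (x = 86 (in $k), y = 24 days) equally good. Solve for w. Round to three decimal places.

u(160,14) = u(86,24) means w·160 + (1−w)·14 = w·86 + (1−w)·24.
w·(160−86) = (1−w)·(24−14), i.e. w·74 = (1−w)·10.
So w/(1−w) = 10/74 = 0.1351, giving w = 10/(74+10) = 0.119.

w = 0.119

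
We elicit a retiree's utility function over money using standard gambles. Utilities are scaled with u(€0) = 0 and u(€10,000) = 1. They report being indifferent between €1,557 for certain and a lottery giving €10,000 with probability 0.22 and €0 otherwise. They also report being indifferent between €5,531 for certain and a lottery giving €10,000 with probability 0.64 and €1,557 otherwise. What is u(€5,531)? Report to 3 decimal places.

First, u(€1,557) = 0.22·u(€10,000) + 0.78·u(€0) = 0.22.
Then u(€5,531) = 0.64·u(€10,000) + 0.36·u(€1,557) = 0.64·1.00 + 0.36·0.22 = 0.7192.

0.719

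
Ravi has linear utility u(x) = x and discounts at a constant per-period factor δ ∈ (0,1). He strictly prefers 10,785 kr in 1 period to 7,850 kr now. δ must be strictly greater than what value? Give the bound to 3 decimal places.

Comparing present values: 7850 < δ·10785.
So δ > 7850/10785 = 0.72786.

δ > 0.728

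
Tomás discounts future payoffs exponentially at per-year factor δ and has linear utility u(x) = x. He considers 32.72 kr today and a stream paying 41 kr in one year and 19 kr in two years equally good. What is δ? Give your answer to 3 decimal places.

The stream is worth 41δ + 19δ² today, so 41δ + 19δ² = 32.72.
Rearranged: 19δ² + 41δ − 32.72 = 0.
δ = (−41 + √(41² + 4·19·32.72)) / (2·19) = (−41 + √4167.72) / 38 ≈ 0.620.

δ ≈ 0.620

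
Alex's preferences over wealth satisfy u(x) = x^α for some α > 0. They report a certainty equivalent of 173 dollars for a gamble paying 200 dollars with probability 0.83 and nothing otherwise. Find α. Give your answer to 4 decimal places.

The lottery's expected utility is 0.83·u(200) + 0.17·u(0) = 0.83·200^α (since u(0) = 0 for α > 0).
Setting u(173) equal to that: 173^α = 0.83·200^α ⇒ (173/200)^α = 0.83.
Taking logs: α·ln(173/200) = ln(0.83), so α = -0.1863296 / -0.1450258 ≈ 1.2848.

α ≈ 1.2848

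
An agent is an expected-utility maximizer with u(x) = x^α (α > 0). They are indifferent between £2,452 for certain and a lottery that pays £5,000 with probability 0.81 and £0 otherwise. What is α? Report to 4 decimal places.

α ≈ 0.2957

The lottery's expected utility is 0.81·u(5000) + 0.19·u(0) = 0.81·5000^α (since u(0) = 0 for α > 0).
Indifference: 2452^α = 0.81·5000^α, so (2452/5000)^α = 0.81.
α = ln(0.81) / ln(2452/5000) = -0.2107210/-0.7125339 ≈ 0.2957.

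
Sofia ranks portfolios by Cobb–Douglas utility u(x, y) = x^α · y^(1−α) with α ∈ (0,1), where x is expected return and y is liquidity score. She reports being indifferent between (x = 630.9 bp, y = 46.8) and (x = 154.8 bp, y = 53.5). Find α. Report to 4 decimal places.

α ≈ 0.0869

Indifference: 630.9^α · 46.8^(1−α) = 154.8^α · 53.5^(1−α).
Taking logs: α·ln 630.9 + (1−α)·ln 46.8 = α·ln 154.8 + (1−α)·ln 53.5, i.e. α·1.4050134 = (1−α)·0.1337985.
Thus α·(1.5388119) = 0.1337985, so α = 0.1337985/1.5388119 ≈ 0.0869.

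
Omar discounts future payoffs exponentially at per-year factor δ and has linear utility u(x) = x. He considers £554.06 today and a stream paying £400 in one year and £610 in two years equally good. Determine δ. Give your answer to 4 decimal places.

δ ≈ 0.6800

Equating present values: 554.06 = 400δ + 610δ².
Rearranged: 610δ² + 400δ − 554.06 = 0.
The positive root is δ = [−400 + √(400² + 4·610·554.06)] / (2·610) = (−400 + 1229.596)/1220 ≈ 0.6800.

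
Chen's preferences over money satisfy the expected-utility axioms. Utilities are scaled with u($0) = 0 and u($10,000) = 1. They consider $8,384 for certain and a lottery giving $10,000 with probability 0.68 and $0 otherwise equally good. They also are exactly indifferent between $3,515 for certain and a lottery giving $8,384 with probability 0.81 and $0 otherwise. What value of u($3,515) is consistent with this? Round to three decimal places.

First, u($8,384) = 0.68·u($10,000) + 0.32·u($0) = 0.68.
The second indifference gives u($3,515) = 0.81·u($8,384) + 0.19·u($0) = 0.81·0.68 + 0.19·0.00 = 0.5508.

0.551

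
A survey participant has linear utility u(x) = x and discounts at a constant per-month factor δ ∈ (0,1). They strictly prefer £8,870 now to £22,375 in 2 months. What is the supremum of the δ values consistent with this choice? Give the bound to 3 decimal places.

δ < 0.630

Under u(x) = x this choice says 8870 > δ^2·22375.
Dividing by 22375: δ^2 < 0.39642. Both sides are positive, so the square root keeps the direction.
δ < (8870/22375)^(1/2) ≈ 0.630.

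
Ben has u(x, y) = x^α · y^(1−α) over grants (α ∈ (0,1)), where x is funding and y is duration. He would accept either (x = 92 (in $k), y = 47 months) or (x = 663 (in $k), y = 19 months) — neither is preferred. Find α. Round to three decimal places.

Indifference: 92^α · 47^(1−α) = 663^α · 19^(1−α).
(92/663)^α = (19/47)^(1−α); take logs: α·ln(92/663) = (1−α)·ln(19/47), i.e. α·-1.974986 = (1−α)·-0.905709.
Thus α·(-2.880695) = -0.905709, so α = -0.905709/-2.880695 ≈ 0.314.

α ≈ 0.314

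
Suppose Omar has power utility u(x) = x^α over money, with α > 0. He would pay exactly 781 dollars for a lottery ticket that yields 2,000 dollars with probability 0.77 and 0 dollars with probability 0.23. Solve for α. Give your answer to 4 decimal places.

α ≈ 0.2780

The lottery's expected utility is 0.77·u(2000) + 0.23·u(0) = 0.77·2000^α (since u(0) = 0 for α > 0).
Indifference: 781^α = 0.77·2000^α, so (781/2000)^α = 0.77.
Taking logs: α·ln(781/2000) = ln(0.77), so α = -0.2613648 / -0.9403273 ≈ 0.2780.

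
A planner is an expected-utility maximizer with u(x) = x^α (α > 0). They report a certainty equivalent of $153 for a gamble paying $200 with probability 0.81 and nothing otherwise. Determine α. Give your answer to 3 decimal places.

α ≈ 0.787

EU(lottery) = 0.81·200^α + 0.19·0 = 0.81·200^α.
Equating: 153^α = 0.81·200^α, i.e. 0.7650^α = 0.81.
α = ln(0.81) / ln(153/200) = -0.210721/-0.267879 ≈ 0.787.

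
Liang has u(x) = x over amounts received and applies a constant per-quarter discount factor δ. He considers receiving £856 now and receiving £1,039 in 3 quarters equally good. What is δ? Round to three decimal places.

δ ≈ 0.937

The payoff in 3 quarters is discounted by δ^3, so u(856) = δ^3·u(1039) and δ^3 = u(856)/u(1039).
With u(x) = x: δ^3 = 856/1039 = 0.82387.
So δ = 0.82387^(1/3) ≈ 0.937.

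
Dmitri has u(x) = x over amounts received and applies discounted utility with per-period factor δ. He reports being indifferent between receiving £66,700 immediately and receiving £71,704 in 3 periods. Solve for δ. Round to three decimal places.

δ ≈ 0.976

The payoff in 3 periods is discounted by δ^3, so u(66700) = δ^3·u(71704) and δ^3 = u(66700)/u(71704).
With u(x) = x: δ^3 = 66700/71704 = 0.93021.
Taking the cube root: δ = 0.93021^(1/3) ≈ 0.976.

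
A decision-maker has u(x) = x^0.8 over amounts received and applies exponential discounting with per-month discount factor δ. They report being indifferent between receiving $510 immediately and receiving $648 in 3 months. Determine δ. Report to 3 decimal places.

The payoff in 3 months is discounted by δ^3, so u(510) = δ^3·u(648) and δ^3 = u(510)/u(648).
With u(x) = x^0.8: δ^3 = 510^0.8/648^0.8 = (510/648)^0.8 = 0.82565.
So δ = 0.82565^(1/3) ≈ 0.938.

δ ≈ 0.938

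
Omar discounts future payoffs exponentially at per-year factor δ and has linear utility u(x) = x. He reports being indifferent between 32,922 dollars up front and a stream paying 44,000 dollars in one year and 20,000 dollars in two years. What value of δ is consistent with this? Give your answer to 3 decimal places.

Equating present values: 32922 = 44000δ + 20000δ².
Rearranged: 20000δ² + 44000δ − 32922 = 0.
The positive root is δ = [−44000 + √(44000² + 4·20000·32922)] / (2·20000) = (−44000 + 67600.000)/40000 ≈ 0.590.

δ ≈ 0.590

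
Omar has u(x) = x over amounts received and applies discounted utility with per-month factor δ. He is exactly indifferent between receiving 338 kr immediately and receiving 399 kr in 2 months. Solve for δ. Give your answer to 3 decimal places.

δ ≈ 0.920

Indifference means u(338) = δ^2 · u(399), so δ^2 = u(338)/u(399).
With u(x) = x: δ^2 = 338/399 = 0.84712.
Hence δ = (0.84712)^(1/2) = 0.92039.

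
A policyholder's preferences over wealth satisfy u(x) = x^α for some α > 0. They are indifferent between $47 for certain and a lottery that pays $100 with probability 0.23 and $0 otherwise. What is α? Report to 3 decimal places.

α ≈ 1.947

Since u(0) = 0, the lottery's EU is 0.23·100^α.
Setting u(47) equal to that: 47^α = 0.23·100^α ⇒ (47/100)^α = 0.23.
Take logs: α = ln 0.23 / ln(47/100) ≈ 1.94653.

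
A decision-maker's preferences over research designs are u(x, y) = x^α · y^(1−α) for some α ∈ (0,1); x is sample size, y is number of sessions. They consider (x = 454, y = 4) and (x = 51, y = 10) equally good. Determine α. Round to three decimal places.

The Cobb–Douglas utilities coincide, so 454^α·4^(1−α) = 51^α·10^(1−α).
Rearrange to (454/51)^α = (10/4)^(1−α) and take logs: α·2.186272 = (1−α)·0.916291.
So α/(1−α) = (0.916291)/(2.186272) = 0.419111, and α = 0.419111/1.419111 ≈ 0.295.

α ≈ 0.295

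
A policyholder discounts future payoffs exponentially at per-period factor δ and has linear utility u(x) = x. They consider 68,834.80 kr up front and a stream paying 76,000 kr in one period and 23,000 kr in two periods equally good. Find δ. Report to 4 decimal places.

δ ≈ 0.7400

Present value of the stream is 76000·δ + 23000·δ². Indifference gives 76000δ + 23000δ² = 68834.80.
That is, 23000δ² + 76000δ − 68834.80 = 0, a quadratic in δ.
By the quadratic formula (taking the positive root), δ = (−76000 + √12108801600.00) / 46000 ≈ 0.7400.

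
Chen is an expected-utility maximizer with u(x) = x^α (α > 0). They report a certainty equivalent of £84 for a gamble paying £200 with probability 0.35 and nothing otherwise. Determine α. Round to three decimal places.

Since u(0) = 0, the lottery's EU is 0.35·200^α.
Equating: 84^α = 0.35·200^α, i.e. 0.4200^α = 0.35.
Take logs: α = ln 0.35 / ln(84/200) ≈ 1.21017.

α ≈ 1.210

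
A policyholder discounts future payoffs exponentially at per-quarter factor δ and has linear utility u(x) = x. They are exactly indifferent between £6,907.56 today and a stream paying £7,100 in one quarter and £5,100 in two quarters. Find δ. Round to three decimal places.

δ ≈ 0.660

Present value of the stream is 7100·δ + 5100·δ². Indifference gives 7100δ + 5100δ² = 6907.56.
Rearranged: 5100δ² + 7100δ − 6907.56 = 0.
δ = (−7100 + √(7100² + 4·5100·6907.56)) / (2·5100) = (−7100 + √191324224.00) / 10200 ≈ 0.660.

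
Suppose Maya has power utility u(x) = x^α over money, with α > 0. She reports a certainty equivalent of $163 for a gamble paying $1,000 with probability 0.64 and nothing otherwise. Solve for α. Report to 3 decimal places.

The lottery's expected utility is 0.64·u(1000) + 0.36·u(0) = 0.64·1000^α (since u(0) = 0 for α > 0).
Setting u(163) equal to that: 163^α = 0.64·1000^α ⇒ (163/1000)^α = 0.64.
Taking logs: α·ln(163/1000) = ln(0.64), so α = -0.446287 / -1.814005 ≈ 0.246.

α ≈ 0.246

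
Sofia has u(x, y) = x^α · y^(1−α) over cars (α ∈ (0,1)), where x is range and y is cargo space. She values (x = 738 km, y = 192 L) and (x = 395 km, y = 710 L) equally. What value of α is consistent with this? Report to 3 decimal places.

Indifference: 738^α · 192^(1−α) = 395^α · 710^(1−α).
(738/395)^α = (710/192)^(1−α); take logs: α·ln(738/395) = (1−α)·ln(710/192), i.e. α·0.625058 = (1−α)·1.307770.
With A = 0.625058 and B = 1.307770: α·A = (1−α)·B, so α = B/(A+B) = 1.307770/1.932828 ≈ 0.677.

α ≈ 0.677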